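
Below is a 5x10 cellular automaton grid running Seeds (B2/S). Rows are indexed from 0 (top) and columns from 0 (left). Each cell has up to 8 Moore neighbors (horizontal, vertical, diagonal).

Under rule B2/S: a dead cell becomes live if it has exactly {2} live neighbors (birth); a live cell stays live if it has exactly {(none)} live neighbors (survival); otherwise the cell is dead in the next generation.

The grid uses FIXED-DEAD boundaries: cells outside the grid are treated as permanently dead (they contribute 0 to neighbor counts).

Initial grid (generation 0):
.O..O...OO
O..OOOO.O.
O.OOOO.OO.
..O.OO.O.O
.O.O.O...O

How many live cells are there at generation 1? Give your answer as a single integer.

Simulating step by step:
Generation 0 (given above): 26 live cells
Generation 1: 4 live cells
O.O...O...
..........
..........
O.........
..........
Population at generation 1: 4

Answer: 4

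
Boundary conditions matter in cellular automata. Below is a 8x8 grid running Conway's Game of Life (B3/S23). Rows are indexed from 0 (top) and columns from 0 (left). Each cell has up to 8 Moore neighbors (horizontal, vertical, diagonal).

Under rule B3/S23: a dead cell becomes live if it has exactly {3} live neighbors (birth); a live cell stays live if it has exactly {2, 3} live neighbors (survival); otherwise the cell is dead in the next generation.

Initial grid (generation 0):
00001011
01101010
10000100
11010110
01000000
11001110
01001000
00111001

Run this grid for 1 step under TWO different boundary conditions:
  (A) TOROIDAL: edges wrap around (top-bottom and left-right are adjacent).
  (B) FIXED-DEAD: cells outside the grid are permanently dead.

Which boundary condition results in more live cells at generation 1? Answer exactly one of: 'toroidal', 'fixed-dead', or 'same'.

Answer: toroidal

Derivation:
Under TOROIDAL boundary, generation 1:
11001011
11011010
10010000
11101111
00000000
11101100
01000011
10101011
Population = 32

Under FIXED-DEAD boundary, generation 1:
00010011
01011011
10010000
11101110
00000000
11101100
11000010
00111000
Population = 27

Comparison: toroidal=32, fixed-dead=27 -> toroidal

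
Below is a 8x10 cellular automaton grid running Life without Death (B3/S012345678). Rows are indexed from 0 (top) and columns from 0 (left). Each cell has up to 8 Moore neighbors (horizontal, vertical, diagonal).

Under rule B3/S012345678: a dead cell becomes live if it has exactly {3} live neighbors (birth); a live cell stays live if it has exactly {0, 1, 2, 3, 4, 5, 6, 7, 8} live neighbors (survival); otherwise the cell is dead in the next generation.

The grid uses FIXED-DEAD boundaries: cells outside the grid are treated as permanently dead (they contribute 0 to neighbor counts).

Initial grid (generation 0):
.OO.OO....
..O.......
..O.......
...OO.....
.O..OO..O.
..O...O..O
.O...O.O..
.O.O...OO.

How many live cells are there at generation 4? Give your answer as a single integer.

Answer: 45

Derivation:
Simulating step by step:
Generation 0 (given above): 22 live cells
Generation 1: 32 live cells
.OOOOO....
..O.......
..O.......
..OOOO....
.OO.OO..O.
.OO.O.OOOO
.O...O.O..
.OOO..OOO.
Generation 2: 40 live cells
.OOOOO....
..O.O.....
.OO.O.....
..OOOO....
.OO.OO..OO
OOO.O.OOOO
OO..OO.O.O
.OOO..OOO.
Generation 3: 44 live cells
.OOOOO....
..O.O.....
.OO.O.....
..OOOO....
OOO.OO..OO
OOO.O.OOOO
OO..OO.O.O
OOOOOOOOO.
Generation 4: 45 live cells
.OOOOO....
..O.O.....
.OO.O.....
O.OOOO....
OOO.OO..OO
OOO.O.OOOO
OO..OO.O.O
OOOOOOOOO.
Population at generation 4: 45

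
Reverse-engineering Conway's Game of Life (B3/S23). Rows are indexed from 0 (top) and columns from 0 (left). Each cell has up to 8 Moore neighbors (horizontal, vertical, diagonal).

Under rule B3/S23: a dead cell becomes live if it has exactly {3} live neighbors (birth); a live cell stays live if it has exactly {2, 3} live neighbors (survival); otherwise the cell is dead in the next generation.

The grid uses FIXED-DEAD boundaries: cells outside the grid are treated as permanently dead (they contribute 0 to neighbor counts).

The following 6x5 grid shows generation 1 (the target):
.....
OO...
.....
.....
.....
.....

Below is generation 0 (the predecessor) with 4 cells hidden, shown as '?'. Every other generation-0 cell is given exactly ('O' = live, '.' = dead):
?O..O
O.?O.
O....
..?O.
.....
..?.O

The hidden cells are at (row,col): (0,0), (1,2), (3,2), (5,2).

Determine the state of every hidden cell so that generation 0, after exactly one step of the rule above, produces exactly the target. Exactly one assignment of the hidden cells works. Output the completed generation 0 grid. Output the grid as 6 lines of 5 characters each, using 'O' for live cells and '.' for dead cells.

Answer: .O..O
O..O.
O....
...O.
.....
....O

Derivation:
Hidden generation-0 cells (in order): (0,0), (1,2), (3,2), (5,2).
A hidden cell only influences target cells in its own 3x3 neighborhood. Try each of the 2^4 = 16 assignments, step the completed generation 0 forward once under B3/S23, and compare with the target:
  (0,0)=. (1,2)=. (3,2)=. (5,2)=. -> step reproduces the target at every cell -> ACCEPT
  (0,0)=. (1,2)=. (3,2)=. (5,2)=O -> step gives (4,3)='O' but target has '.' -> reject
  (0,0)=. (1,2)=. (3,2)=O (5,2)=. -> step gives (2,1)='O' but target has '.' -> reject
  (0,0)=. (1,2)=. (3,2)=O (5,2)=O -> step gives (2,1)='O' but target has '.' -> reject
  (0,0)=. (1,2)=O (3,2)=. (5,2)=. -> step gives (0,1)='O' but target has '.' -> reject
  (0,0)=. (1,2)=O (3,2)=. (5,2)=O -> step gives (0,1)='O' but target has '.' -> reject
  (0,0)=. (1,2)=O (3,2)=O (5,2)=. -> step gives (0,1)='O' but target has '.' -> reject
  (0,0)=. (1,2)=O (3,2)=O (5,2)=O -> step gives (0,1)='O' but target has '.' -> reject
  (0,0)=O (1,2)=. (3,2)=. (5,2)=. -> step gives (0,0)='O' but target has '.' -> reject
  (0,0)=O (1,2)=. (3,2)=. (5,2)=O -> step gives (0,0)='O' but target has '.' -> reject
  (0,0)=O (1,2)=. (3,2)=O (5,2)=. -> step gives (0,0)='O' but target has '.' -> reject
  (0,0)=O (1,2)=. (3,2)=O (5,2)=O -> step gives (0,0)='O' but target has '.' -> reject
  (0,0)=O (1,2)=O (3,2)=. (5,2)=. -> step gives (0,0)='O' but target has '.' -> reject
  (0,0)=O (1,2)=O (3,2)=. (5,2)=O -> step gives (0,0)='O' but target has '.' -> reject
  (0,0)=O (1,2)=O (3,2)=O (5,2)=. -> step gives (0,0)='O' but target has '.' -> reject
  (0,0)=O (1,2)=O (3,2)=O (5,2)=O -> step gives (0,0)='O' but target has '.' -> reject
Unique solution: (0,0)=dead, (1,2)=dead, (3,2)=dead, (5,2)=dead.
Check: live-neighbor counts of every cell in the completed generation 0:
21221
23212
12222
11101
00122
00010
Applying B3/S23 to generation 0 with these counts gives:
.....
OO...
.....
.....
.....
.....
which matches the target exactly.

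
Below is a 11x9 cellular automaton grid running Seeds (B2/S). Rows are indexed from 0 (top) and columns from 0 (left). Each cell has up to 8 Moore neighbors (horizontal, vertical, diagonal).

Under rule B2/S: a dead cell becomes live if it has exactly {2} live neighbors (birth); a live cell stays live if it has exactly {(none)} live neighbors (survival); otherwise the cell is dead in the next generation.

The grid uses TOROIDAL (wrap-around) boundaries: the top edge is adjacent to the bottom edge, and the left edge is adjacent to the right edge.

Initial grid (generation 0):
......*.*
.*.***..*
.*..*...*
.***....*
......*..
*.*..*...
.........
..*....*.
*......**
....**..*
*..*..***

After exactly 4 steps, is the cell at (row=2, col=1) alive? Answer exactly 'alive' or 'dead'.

Simulating step by step:
Generation 0 (given above): 31 live cells
Generation 1: 23 live cells
.*.......
......*..
.........
....**...
....**.**
.*....*..
..**..*.*
**....*..
.*.***...
.*.*.....
.........
Generation 2: 13 live cells
.........
.........
....*.*..
...*...**
*..*.....
.........
.........
........*
......*..
*....*...
**.......
Generation 3: 21 live cells
**.......
.....*...
...*.*..*
*.*..**..
..*.*..*.
.........
.........
.......*.
*....*.**
......*.*
........*
Generation 4: 14 live cells
........*
.**...*.*
***....*.
.........
........*
...*.....
.........
*........
.........
.....*...
.*.......

Cell (2,1) at generation 4: 1 -> alive

Answer: alive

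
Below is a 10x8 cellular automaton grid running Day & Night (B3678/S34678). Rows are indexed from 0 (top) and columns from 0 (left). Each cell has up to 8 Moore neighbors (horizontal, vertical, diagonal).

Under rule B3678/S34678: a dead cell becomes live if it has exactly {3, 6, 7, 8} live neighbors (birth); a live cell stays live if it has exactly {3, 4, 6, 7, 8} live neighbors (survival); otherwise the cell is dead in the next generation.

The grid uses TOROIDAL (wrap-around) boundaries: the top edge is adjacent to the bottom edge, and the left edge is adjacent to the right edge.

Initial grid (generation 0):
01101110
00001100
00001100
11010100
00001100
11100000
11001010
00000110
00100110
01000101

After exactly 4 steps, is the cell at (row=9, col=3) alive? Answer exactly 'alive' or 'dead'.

Simulating step by step:
Generation 0 (given above): 30 live cells
Generation 1: 31 live cells
10011010
00000100
00010110
00001110
00011000
11011001
11100000
01001010
00001101
11010010
Generation 2: 34 live cells
01101000
00010101
00000010
00000010
10110011
11011000
00101100
01110001
01111101
10110010
Generation 3: 40 live cells
11101111
00101010
00000111
00000110
10111101
11001010
00011000
01111000
00111001
11110001
Generation 4: 33 live cells
01011110
00001111
00001001
10010010
10011001
11010000
10001000
00010100
01111000
11110000

Cell (9,3) at generation 4: 1 -> alive

Answer: alive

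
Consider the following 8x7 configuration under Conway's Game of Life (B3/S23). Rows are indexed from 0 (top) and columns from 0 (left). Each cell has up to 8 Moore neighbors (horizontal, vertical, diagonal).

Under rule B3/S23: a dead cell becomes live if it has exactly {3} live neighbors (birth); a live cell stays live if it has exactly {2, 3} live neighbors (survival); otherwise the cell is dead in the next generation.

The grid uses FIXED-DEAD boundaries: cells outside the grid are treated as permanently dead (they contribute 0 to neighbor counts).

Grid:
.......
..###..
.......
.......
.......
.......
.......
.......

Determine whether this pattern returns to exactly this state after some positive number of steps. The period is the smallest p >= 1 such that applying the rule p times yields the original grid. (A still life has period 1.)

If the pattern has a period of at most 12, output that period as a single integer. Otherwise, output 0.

Answer: 2

Derivation:
Simulating and comparing each generation to the original:
Gen 0 (original, given above): 3 live cells
Gen 1: 3 live cells, differs from original
Gen 2: 3 live cells, MATCHES original -> period = 2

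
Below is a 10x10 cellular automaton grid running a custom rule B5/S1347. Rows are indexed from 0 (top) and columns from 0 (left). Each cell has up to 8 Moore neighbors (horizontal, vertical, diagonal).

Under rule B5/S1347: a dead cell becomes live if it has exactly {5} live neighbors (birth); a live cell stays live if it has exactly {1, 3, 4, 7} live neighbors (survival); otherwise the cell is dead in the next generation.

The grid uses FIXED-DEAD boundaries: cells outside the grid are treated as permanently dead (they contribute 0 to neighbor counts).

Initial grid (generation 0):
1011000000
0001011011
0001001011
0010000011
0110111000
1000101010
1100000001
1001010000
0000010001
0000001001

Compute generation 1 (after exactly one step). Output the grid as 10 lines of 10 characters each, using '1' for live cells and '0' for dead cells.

Answer: 0000000000
0001000011
0000000100
0010000011
0100010000
1100010010
1100000001
0000010000
0000000001
0000001001

Derivation:
Simulating step by step:
Generation 0 (given above): 34 live cells
Generation 1: 20 live cells
(generation 1 grid is the final answer)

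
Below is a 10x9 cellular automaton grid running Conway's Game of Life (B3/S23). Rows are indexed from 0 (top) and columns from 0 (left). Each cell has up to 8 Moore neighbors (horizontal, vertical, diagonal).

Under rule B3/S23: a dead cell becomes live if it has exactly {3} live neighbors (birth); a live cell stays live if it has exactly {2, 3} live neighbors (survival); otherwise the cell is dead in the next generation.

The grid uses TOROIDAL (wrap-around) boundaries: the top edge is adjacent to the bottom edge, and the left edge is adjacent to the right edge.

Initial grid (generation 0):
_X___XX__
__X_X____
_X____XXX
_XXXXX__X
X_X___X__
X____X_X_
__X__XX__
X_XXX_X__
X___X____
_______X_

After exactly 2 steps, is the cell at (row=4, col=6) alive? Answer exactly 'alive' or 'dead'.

Simulating step by step:
Generation 0 (given above): 32 live cells
Generation 1: 32 live cells
_____XX__
XXX______
_X____XXX
___XXX__X
X_X___XX_
_____X_XX
__X____XX
__X_X_X__
_X__XX__X
_____XX__
Generation 2: 37 live cells
_X___XX__
XXX__X__X
_X_XXXXXX
_XXXXX___
X__X_____
XX_______
___X_X__X
XXX_X_X_X
___XX__X_
_______X_

Cell (4,6) at generation 2: 0 -> dead

Answer: dead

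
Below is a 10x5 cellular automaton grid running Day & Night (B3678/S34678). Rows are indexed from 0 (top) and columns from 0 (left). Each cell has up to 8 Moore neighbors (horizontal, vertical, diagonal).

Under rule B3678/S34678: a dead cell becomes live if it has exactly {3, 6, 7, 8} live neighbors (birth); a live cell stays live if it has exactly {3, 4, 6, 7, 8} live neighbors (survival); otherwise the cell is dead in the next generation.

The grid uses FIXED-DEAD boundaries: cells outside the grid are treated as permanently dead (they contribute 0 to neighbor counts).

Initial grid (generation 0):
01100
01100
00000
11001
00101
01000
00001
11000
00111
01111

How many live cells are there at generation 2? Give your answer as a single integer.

Simulating step by step:
Generation 0 (given above): 20 live cells
Generation 1: 18 live cells
01100
01100
10100
00010
10010
00010
11000
00101
10001
00101
Generation 2: 20 live cells
01100
10110
00110
01100
00101
11100
00110
10010
01000
00010
Population at generation 2: 20

Answer: 20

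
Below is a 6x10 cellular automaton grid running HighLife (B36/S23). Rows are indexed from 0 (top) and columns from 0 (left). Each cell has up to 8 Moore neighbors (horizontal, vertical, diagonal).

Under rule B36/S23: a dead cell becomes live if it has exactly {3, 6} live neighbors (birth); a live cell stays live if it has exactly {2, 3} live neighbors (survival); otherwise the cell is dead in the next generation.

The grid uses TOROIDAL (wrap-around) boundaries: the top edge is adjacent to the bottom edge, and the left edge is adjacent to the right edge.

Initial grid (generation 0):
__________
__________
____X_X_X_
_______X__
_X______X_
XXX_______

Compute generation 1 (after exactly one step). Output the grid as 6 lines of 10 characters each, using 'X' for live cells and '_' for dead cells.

Answer: _X________
__________
_______X__
_______XX_
XXX_______
XXX_______

Derivation:
Simulating step by step:
Generation 0 (given above): 9 live cells
Generation 1: 10 live cells
(generation 1 grid is the final answer)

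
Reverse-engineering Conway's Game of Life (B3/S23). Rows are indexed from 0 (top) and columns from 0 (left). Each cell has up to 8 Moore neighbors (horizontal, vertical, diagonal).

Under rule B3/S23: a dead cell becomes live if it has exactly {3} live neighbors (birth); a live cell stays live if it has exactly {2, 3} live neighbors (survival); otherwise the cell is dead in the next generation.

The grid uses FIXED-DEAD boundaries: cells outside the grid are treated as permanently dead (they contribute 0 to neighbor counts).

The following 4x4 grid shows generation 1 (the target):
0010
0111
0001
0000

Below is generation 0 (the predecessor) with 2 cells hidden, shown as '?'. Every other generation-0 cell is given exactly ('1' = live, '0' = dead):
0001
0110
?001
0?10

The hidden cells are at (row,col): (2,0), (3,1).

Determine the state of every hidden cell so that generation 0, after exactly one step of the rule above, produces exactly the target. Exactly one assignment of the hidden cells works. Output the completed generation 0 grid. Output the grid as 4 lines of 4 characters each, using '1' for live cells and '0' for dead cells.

Hidden generation-0 cells (in order): (2,0), (3,1).
A hidden cell only influences target cells in its own 3x3 neighborhood. Try each of the 2^2 = 4 assignments, step the completed generation 0 forward once under B3/S23, and compare with the target:
  (2,0)=0 (3,1)=0 -> step gives (1,1)='0' but target has '1' -> reject
  (2,0)=0 (3,1)=1 -> step gives (1,1)='0' but target has '1' -> reject
  (2,0)=1 (3,1)=0 -> step reproduces the target at every cell -> ACCEPT
  (2,0)=1 (3,1)=1 -> step gives (2,0)='1' but target has '0' -> reject
Unique solution: (2,0)=live, (3,1)=dead.
Check: live-neighbor counts of every cell in the completed generation 0:
1231
2233
1442
1212
Applying B3/S23 to generation 0 with these counts gives:
0010
0111
0001
0000
which matches the target exactly.

Answer: 0001
0110
1001
0010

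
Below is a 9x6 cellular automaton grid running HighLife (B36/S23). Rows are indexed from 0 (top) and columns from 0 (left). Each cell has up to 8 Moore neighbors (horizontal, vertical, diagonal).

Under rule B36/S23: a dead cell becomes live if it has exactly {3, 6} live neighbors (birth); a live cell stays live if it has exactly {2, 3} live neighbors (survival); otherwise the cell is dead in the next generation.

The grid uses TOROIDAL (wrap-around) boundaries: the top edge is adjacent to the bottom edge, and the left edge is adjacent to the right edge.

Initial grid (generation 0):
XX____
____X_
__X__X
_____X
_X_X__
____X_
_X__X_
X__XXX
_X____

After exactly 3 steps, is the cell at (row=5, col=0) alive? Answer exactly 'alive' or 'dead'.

Answer: alive

Derivation:
Simulating step by step:
Generation 0 (given above): 16 live cells
Generation 1: 24 live cells
XX____
XX___X
____XX
X_X_X_
____X_
__XXX_
X_____
XXXXXX
_XX_X_
Generation 2: 17 live cells
______
_X__X_
___XX_
____X_
_XXXX_
___XXX
X__X__
____X_
X___X_
Generation 3: 16 live cells
_____X
___XX_
___XXX
___X_X
__X___
XX___X
___X__
___XX_
_____X

Cell (5,0) at generation 3: 1 -> alive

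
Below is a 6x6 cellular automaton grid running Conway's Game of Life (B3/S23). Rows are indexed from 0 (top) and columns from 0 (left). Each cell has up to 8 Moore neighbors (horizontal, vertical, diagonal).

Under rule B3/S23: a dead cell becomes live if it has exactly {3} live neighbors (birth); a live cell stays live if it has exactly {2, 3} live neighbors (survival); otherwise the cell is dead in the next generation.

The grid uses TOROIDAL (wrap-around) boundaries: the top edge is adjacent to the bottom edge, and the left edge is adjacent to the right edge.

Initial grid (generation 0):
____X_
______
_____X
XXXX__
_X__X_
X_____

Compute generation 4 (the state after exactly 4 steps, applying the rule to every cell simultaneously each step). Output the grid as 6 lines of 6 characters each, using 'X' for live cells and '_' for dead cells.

Answer: ______
______
______
______
______
______

Derivation:
Simulating step by step:
Generation 0 (given above): 9 live cells
Generation 1: 12 live cells
______
______
XXX___
XXXXXX
___X_X
_____X
Generation 2: 5 live cells
______
_X____
____X_
______
_X_X__
____X_
Generation 3: 0 live cells
______
______
______
______
______
______
Generation 4: 0 live cells
(generation 4 grid is the final answer)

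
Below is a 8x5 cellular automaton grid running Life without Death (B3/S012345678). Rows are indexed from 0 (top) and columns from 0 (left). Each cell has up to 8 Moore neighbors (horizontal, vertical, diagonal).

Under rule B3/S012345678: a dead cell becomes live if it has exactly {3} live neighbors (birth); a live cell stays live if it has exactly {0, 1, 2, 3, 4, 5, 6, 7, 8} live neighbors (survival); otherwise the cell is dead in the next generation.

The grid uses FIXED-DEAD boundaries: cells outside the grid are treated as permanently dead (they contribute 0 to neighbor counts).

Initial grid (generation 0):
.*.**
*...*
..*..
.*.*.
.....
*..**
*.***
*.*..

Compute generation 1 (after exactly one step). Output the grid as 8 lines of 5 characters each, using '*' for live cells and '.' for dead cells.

Simulating step by step:
Generation 0 (given above): 17 live cells
Generation 1: 27 live cells
(generation 1 grid is the final answer)

Answer: .*.**
***.*
.***.
.***.
..***
*****
*.***
*.*..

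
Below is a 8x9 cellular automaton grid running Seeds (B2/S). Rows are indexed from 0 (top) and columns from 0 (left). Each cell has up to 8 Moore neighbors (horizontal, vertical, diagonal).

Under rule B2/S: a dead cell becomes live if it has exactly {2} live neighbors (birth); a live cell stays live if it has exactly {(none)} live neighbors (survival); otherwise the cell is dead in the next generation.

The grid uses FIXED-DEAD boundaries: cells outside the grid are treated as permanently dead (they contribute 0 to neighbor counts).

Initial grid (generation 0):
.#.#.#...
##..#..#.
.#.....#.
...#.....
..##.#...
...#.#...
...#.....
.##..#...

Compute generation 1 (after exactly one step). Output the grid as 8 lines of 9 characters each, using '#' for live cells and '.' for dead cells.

Answer: ......#..
...#.#..#
...##.#.#
.#....#..
......#..
......#..
.#...##..
...##....

Derivation:
Simulating step by step:
Generation 0 (given above): 19 live cells
Generation 1: 17 live cells
(generation 1 grid is the final answer)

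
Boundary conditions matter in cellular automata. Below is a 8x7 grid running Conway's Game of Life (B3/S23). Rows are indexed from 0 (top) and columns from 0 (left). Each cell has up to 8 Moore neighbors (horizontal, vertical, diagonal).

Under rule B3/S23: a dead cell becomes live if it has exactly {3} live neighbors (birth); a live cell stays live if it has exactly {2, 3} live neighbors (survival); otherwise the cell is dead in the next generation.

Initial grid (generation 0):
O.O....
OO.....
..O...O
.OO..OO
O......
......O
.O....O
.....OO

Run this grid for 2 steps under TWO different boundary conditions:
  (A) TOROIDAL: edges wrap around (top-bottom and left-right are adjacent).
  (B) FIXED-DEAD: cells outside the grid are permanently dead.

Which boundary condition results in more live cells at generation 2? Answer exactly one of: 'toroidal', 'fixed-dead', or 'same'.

Answer: fixed-dead

Derivation:
Under TOROIDAL boundary, generation 2:
.....O.
O....O.
..OO...
..O.O..
.OO..O.
.....OO
......O
.....OO
Population = 15

Under FIXED-DEAD boundary, generation 2:
.O.....
O......
O.OO.OO
O.O.O..
.OO..OO
.....OO
.....OO
.....OO
Population = 20

Comparison: toroidal=15, fixed-dead=20 -> fixed-dead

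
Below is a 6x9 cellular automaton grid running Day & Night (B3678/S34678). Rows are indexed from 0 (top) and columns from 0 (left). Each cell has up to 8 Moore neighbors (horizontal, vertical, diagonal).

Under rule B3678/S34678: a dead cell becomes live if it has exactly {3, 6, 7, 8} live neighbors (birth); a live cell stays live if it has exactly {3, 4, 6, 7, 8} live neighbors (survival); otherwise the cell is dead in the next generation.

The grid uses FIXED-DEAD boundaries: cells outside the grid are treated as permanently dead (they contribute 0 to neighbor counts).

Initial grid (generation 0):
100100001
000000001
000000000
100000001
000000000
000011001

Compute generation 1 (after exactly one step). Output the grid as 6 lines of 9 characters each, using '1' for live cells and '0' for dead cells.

Simulating step by step:
Generation 0 (given above): 9 live cells
Generation 1: 0 live cells
(generation 1 grid is the final answer)

Answer: 000000000
000000000
000000000
000000000
000000000
000000000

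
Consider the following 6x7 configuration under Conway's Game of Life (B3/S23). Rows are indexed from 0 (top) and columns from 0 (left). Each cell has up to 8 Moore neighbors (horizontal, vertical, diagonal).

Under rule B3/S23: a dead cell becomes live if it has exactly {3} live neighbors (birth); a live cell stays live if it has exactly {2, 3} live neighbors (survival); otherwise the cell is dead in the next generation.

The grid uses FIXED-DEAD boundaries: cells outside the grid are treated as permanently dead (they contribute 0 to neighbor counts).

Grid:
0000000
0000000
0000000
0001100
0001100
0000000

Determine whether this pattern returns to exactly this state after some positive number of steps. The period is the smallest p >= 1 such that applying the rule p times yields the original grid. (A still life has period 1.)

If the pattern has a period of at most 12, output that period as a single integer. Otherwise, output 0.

Simulating and comparing each generation to the original:
Gen 0 (original, given above): 4 live cells
Gen 1: 4 live cells, MATCHES original -> period = 1

Answer: 1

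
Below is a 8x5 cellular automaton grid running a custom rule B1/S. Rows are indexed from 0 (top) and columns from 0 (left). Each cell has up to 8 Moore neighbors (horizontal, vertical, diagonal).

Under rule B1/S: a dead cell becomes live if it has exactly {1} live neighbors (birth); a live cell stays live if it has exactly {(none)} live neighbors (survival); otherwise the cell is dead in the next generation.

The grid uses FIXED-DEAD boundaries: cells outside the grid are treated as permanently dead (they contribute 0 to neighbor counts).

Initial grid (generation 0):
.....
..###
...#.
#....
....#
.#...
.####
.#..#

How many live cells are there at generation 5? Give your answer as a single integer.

Answer: 5

Derivation:
Simulating step by step:
Generation 0 (given above): 13 live cells
Generation 1: 7 live cells
.#...
.#...
#....
.##..
..##.
.....
.....
.....
Generation 2: 6 live cells
.....
.....
...#.
....#
#...#
.#..#
.....
.....
Generation 3: 14 live cells
.....
..###
..#..
###..
..#..
..#..
#####
.....
Generation 4: 1 live cells
.#...
.....
.....
.....
.....
.....
.....
.....
Generation 5: 5 live cells
#.#..
###..
.....
.....
.....
.....
.....
.....
Population at generation 5: 5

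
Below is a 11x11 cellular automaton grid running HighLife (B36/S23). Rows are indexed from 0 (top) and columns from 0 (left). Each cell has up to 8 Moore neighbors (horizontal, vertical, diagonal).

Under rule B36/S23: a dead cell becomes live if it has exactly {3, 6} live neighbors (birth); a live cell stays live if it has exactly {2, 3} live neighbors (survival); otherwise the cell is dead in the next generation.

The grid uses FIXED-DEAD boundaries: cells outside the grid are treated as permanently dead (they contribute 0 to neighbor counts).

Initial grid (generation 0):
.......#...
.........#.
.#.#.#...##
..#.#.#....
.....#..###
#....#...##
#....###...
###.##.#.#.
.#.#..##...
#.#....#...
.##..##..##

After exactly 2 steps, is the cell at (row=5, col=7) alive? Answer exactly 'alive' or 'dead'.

Answer: alive

Derivation:
Simulating step by step:
Generation 0 (given above): 42 live cells
Generation 1: 43 live cells
...........
........###
..####...##
..###.#.#..
....###.#.#
....##.#..#
#......#.##
#.###......
...###.#...
#..#.#.##..
.##...#....
Generation 2: 41 live cells
.........#.
...##...#.#
..#..#.#..#
..#...#.#.#
........#..
....#..#..#
.#...##.###
.##..##.#..
.#...#.##..
.#.#.#.##..
.##...##...

Cell (5,7) at generation 2: 1 -> alive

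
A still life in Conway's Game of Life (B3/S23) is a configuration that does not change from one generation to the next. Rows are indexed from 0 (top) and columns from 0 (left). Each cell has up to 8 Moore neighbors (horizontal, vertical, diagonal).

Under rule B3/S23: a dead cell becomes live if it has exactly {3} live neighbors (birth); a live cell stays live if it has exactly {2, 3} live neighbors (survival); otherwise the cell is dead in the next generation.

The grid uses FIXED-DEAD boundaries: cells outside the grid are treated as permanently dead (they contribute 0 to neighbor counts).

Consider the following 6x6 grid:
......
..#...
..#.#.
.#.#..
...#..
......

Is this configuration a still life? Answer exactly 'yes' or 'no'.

Answer: no

Derivation:
Compute generation 1 and compare to generation 0 (given above):
Generation 1:
......
...#..
.##...
...##.
..#...
......
Cell (1,2) differs: gen0=1 vs gen1=0 -> NOT a still life.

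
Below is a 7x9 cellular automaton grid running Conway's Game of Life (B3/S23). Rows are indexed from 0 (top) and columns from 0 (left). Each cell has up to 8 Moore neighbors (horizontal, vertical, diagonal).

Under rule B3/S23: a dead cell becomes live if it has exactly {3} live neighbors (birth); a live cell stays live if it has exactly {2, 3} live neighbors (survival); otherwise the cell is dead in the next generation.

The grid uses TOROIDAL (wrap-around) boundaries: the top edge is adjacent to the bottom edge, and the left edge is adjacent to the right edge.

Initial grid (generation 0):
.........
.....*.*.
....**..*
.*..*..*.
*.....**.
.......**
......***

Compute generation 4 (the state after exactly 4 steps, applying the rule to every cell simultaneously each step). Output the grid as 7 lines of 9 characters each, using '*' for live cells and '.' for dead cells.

Simulating step by step:
Generation 0 (given above): 16 live cells
Generation 1: 16 live cells
........*
....***..
....**.**
*...*..*.
*.....*..
*........
......*.*
Generation 2: 18 live cells
......*..
....*.*.*
...*...**
*...*..*.
**.......
*......**
*......**
Generation 3: 19 live cells
*....**..
.....**.*
*..****..
**.....*.
.*.....*.
.......*.
*.....*..
Generation 4: 24 live cells
(generation 4 grid is the final answer)

Answer: *.......*
*.......*
**..*....
***.**.*.
**....**.
......***
.....****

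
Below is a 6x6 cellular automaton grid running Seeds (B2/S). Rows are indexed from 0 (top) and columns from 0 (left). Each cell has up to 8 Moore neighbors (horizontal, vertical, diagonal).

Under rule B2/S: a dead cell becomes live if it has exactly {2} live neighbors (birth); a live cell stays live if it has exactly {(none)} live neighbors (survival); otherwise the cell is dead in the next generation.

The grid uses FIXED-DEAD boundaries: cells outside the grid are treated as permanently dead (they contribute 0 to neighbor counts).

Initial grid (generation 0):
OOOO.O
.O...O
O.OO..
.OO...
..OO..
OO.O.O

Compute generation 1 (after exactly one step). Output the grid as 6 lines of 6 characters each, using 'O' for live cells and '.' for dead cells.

Simulating step by step:
Generation 0 (given above): 18 live cells
Generation 1: 3 live cells
(generation 1 grid is the final answer)

Answer: ......
......
....O.
O...O.
......
......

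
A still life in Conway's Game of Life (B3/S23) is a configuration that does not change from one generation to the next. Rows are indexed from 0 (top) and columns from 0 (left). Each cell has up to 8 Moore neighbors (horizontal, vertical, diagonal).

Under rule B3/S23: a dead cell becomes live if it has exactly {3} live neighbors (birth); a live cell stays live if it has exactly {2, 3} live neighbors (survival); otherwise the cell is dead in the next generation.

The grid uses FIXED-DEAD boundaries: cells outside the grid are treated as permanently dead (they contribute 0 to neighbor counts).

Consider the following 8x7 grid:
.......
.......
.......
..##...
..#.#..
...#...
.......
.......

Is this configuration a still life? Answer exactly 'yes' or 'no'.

Compute generation 1 and compare to generation 0 (given above):
Generation 1:
.......
.......
.......
..##...
..#.#..
...#...
.......
.......
The grids are IDENTICAL -> still life.

Answer: yes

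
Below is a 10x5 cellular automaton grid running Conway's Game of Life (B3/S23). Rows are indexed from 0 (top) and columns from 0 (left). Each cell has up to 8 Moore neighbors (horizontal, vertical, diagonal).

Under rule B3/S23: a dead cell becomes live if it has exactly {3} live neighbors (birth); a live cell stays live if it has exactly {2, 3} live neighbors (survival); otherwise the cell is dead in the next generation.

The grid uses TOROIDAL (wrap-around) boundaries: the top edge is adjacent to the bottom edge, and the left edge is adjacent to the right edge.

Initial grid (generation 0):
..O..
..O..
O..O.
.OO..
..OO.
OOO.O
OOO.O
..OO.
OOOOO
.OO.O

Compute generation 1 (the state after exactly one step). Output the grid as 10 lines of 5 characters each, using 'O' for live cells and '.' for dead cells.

Simulating step by step:
Generation 0 (given above): 26 live cells
Generation 1: 9 live cells
(generation 1 grid is the final answer)

Answer: ..O..
.OOO.
...O.
.O..O
....O
.....
.....
.....
.....
....O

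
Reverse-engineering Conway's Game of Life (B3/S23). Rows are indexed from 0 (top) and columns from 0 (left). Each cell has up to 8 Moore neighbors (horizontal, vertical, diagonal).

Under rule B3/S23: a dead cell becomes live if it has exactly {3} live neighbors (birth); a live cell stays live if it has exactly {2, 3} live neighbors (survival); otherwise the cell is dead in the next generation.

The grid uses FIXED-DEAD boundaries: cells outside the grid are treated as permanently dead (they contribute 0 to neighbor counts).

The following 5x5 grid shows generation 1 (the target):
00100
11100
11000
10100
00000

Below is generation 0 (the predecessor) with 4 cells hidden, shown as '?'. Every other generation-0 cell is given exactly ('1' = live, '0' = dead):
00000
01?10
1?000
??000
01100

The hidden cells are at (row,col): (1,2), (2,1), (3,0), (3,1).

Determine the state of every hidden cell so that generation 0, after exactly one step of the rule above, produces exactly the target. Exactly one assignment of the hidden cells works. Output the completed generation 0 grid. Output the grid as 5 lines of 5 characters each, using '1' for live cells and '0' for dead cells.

Hidden generation-0 cells (in order): (1,2), (2,1), (3,0), (3,1).
A hidden cell only influences target cells in its own 3x3 neighborhood. Try each of the 2^4 = 16 assignments, step the completed generation 0 forward once under B3/S23, and compare with the target:
  (1,2)=0 (2,1)=0 (3,0)=0 (3,1)=0 -> step gives (0,2)='0' but target has '1' -> reject
  (1,2)=0 (2,1)=0 (3,0)=0 (3,1)=1 -> step gives (0,2)='0' but target has '1' -> reject
  (1,2)=0 (2,1)=0 (3,0)=1 (3,1)=0 -> step gives (0,2)='0' but target has '1' -> reject
  (1,2)=0 (2,1)=0 (3,0)=1 (3,1)=1 -> step gives (0,2)='0' but target has '1' -> reject
  (1,2)=0 (2,1)=1 (3,0)=0 (3,1)=0 -> step gives (0,2)='0' but target has '1' -> reject
  (1,2)=0 (2,1)=1 (3,0)=0 (3,1)=1 -> step gives (0,2)='0' but target has '1' -> reject
  (1,2)=0 (2,1)=1 (3,0)=1 (3,1)=0 -> step gives (0,2)='0' but target has '1' -> reject
  (1,2)=0 (2,1)=1 (3,0)=1 (3,1)=1 -> step gives (0,2)='0' but target has '1' -> reject
  (1,2)=1 (2,1)=0 (3,0)=0 (3,1)=0 -> step gives (1,0)='0' but target has '1' -> reject
  (1,2)=1 (2,1)=0 (3,0)=0 (3,1)=1 -> step gives (1,0)='0' but target has '1' -> reject
  (1,2)=1 (2,1)=0 (3,0)=1 (3,1)=0 -> step gives (1,0)='0' but target has '1' -> reject
  (1,2)=1 (2,1)=0 (3,0)=1 (3,1)=1 -> step gives (1,0)='0' but target has '1' -> reject
  (1,2)=1 (2,1)=1 (3,0)=0 (3,1)=0 -> step reproduces the target at every cell -> ACCEPT
  (1,2)=1 (2,1)=1 (3,0)=0 (3,1)=1 -> step gives (2,1)='0' but target has '1' -> reject
  (1,2)=1 (2,1)=1 (3,0)=1 (3,1)=0 -> step gives (2,1)='0' but target has '1' -> reject
  (1,2)=1 (2,1)=1 (3,0)=1 (3,1)=1 -> step gives (2,0)='0' but target has '1' -> reject
Unique solution: (1,2)=live, (2,1)=live, (3,0)=dead, (3,1)=dead.
Check: live-neighbor counts of every cell in the completed generation 0:
12321
33311
23421
34310
11110
Applying B3/S23 to generation 0 with these counts gives:
00100
11100
11000
10100
00000
which matches the target exactly.

Answer: 00000
01110
11000
00000
01100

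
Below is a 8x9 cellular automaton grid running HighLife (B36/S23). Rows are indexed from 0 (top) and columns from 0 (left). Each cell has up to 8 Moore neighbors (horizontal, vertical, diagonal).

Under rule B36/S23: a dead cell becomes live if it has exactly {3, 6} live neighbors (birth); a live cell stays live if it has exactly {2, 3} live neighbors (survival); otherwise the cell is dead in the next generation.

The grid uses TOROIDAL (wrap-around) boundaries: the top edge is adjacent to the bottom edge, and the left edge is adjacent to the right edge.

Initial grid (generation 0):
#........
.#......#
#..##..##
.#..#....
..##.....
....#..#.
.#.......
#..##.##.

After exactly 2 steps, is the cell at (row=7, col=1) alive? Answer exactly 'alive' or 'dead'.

Answer: alive

Derivation:
Simulating step by step:
Generation 0 (given above): 20 live cells
Generation 1: 29 live cells
##.....#.
.#.....#.
.####..##
##..#...#
..###....
..##.....
...######
##......#
Generation 2: 29 live cells
..#....#.
...#..##.
#..##..#.
..#..#.##
#...#....
....#.##.
.#.######
.##.##...

Cell (7,1) at generation 2: 1 -> alive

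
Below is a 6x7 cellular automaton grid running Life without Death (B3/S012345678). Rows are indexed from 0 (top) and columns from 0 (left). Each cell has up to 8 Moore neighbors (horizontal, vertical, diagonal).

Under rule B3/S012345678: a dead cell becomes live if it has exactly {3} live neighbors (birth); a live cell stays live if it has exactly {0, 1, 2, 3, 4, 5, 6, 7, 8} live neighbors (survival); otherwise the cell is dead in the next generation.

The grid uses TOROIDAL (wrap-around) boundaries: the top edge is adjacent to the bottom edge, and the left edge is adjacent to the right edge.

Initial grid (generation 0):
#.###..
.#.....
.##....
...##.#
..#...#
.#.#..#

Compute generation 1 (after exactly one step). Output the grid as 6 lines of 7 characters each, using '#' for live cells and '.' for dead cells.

Answer: #.###..
##.....
####...
##.####
..#.#.#
.#.####

Derivation:
Simulating step by step:
Generation 0 (given above): 15 live cells
Generation 1: 24 live cells
(generation 1 grid is the final answer)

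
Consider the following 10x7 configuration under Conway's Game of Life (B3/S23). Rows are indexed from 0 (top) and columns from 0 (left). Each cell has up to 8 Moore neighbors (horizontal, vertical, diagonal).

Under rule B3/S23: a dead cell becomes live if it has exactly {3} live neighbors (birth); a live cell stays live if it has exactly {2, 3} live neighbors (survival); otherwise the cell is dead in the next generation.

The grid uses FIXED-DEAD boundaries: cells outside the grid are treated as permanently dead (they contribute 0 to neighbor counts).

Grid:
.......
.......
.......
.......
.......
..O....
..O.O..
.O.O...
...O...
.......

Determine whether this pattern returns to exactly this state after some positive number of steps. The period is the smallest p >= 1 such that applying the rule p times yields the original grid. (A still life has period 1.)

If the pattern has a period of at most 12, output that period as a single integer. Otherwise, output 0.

Simulating and comparing each generation to the original:
Gen 0 (original, given above): 6 live cells
Gen 1: 6 live cells, differs from original
Gen 2: 6 live cells, MATCHES original -> period = 2

Answer: 2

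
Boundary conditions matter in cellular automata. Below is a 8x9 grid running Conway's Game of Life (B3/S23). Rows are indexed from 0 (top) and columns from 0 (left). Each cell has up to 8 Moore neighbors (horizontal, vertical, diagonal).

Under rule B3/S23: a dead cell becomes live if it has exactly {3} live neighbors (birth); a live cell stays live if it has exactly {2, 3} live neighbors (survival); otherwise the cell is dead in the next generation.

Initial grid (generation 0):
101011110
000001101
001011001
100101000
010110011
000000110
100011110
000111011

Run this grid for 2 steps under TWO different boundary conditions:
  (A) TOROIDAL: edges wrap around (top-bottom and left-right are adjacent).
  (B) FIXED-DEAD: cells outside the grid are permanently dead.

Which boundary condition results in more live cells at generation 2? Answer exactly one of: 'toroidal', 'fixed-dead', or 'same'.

Under TOROIDAL boundary, generation 2:
000000000
010000010
001000000
000001000
001101010
110000000
111000000
110000000
Population = 15

Under FIXED-DEAD boundary, generation 2:
000000000
000000011
001000000
000001000
001101001
000000000
001110000
000000000
Population = 11

Comparison: toroidal=15, fixed-dead=11 -> toroidal

Answer: toroidal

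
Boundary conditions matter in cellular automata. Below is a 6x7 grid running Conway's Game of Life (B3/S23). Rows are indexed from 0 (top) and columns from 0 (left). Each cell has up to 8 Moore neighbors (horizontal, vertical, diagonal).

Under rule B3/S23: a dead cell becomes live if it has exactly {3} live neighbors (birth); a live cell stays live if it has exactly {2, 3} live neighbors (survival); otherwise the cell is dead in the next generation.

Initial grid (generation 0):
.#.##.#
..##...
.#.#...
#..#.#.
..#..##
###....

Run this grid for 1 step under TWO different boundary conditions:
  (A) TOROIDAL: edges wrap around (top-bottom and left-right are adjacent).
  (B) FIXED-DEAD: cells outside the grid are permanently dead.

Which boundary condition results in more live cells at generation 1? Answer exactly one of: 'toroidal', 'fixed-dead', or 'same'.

Under TOROIDAL boundary, generation 1:
....#..
##.....
.#.#...
##.#.#.
..####.
....#..
Population = 14

Under FIXED-DEAD boundary, generation 1:
...##..
.#.....
.#.#...
.#.#.##
#.#####
.##....
Population = 17

Comparison: toroidal=14, fixed-dead=17 -> fixed-dead

Answer: fixed-dead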